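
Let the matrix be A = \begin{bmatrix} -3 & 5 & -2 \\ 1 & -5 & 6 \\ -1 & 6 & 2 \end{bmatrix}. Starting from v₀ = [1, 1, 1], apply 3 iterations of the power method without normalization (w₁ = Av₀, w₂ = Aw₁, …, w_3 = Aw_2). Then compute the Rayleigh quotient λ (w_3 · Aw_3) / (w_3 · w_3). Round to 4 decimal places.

w1 = Av₀ = (0, 2, 7)
w2 = Aw1 = (-4, 32, 26)
w3 = Aw2 = (120, -8, 248)
Aw3 = (-896, 1648, 328)
w3·Aw3 = 120·(-896) + (-8)·1648 + 248·328 = -39360; w3·w3 = 120·120 + (-8)·(-8) + 248·248 = 75968
λ ≈ -39360/75968 = -0.5181

-0.5181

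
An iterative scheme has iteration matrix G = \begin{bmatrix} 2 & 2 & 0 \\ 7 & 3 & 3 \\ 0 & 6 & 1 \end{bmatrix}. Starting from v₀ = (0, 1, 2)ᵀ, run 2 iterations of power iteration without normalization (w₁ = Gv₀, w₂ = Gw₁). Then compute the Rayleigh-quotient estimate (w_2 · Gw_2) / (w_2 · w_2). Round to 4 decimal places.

w1 = Gv₀ = (2·0 + 2·1 + 0·2; 7·0 + 3·1 + 3·2; 0·0 + 6·1 + 1·2) = (2, 9, 8)
w2 = Gw1 = (2·2 + 2·9 + 0·8; 7·2 + 3·9 + 3·8; 0·2 + 6·9 + 1·8) = (22, 65, 62)
Gw2 = (174, 535, 452)
w2·Gw2 = 22·174 + 65·535 + 62·452 = 66627; w2·w2 = 22·22 + 65·65 + 62·62 = 8553
λ ≈ 66627/8553 = 7.7899

λ ≈ 7.7899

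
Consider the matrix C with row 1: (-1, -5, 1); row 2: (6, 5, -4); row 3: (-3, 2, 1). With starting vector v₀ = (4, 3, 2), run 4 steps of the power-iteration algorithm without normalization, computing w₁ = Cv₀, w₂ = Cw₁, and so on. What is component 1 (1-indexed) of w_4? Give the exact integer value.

5482

w1 = Cv₀ = (-17, 31, -4)
w2 = Cw1 = (-142, 69, 109)
w3 = Cw2 = (-94, -943, 673)
w4 = Cw3 = (5482, -7971, -931)
The requested component of w4 is 5482.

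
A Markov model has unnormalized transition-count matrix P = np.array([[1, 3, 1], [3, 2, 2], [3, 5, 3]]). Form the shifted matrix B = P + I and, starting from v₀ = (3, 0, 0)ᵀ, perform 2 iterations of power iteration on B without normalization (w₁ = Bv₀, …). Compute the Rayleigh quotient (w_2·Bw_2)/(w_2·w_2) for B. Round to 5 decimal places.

B = P + I has rows (2, 3, 1); (3, 3, 2); (3, 5, 4)
w1 = Bv₀ = (2·3 + 3·0 + 1·0; 3·3 + 3·0 + 2·0; 3·3 + 5·0 + 4·0) = (6, 9, 9)
w2 = Bw1 = (2·6 + 3·9 + 1·9; 3·6 + 3·9 + 2·9; 3·6 + 5·9 + 4·9) = (48, 63, 99)
Bw2 = (384, 531, 855)
w2·Bw2 = 136530; w2·w2 = 16074; μ ≈ 136530/16074 = 8.49384

μ ≈ 8.49384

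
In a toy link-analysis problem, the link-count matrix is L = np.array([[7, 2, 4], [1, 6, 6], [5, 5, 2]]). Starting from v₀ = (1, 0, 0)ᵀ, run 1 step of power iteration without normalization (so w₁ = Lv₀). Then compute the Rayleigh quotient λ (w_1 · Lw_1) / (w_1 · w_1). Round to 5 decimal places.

λ ≈ 10.53333

w1 = Lv₀ = (7·1 + 2·0 + 4·0; 1·1 + 6·0 + 6·0; 5·1 + 5·0 + 2·0) = (7, 1, 5)
Lw1 = (71, 43, 50)
w1·Lw1 = 7·71 + 1·43 + 5·50 = 790; w1·w1 = 7·7 + 1·1 + 5·5 = 75
λ ≈ 790/75 = 10.53333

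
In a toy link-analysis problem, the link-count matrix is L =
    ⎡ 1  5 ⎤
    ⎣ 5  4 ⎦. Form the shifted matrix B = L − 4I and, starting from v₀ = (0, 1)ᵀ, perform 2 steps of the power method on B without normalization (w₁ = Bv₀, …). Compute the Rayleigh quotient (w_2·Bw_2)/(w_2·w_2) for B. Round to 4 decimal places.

B = L − 4I has rows (-3, 5); (5, 0)
w1 = Bv₀ = ((-3)·0 + 5·1; 5·0 + 0·1) = (5, 0)
w2 = Bw1 = ((-3)·5 + 5·0; 5·5 + 0·0) = (-15, 25)
Bw2 = (170, -75)
w2·Bw2 = -4425; w2·w2 = 850; μ ≈ -4425/850 = -5.2059

-5.2059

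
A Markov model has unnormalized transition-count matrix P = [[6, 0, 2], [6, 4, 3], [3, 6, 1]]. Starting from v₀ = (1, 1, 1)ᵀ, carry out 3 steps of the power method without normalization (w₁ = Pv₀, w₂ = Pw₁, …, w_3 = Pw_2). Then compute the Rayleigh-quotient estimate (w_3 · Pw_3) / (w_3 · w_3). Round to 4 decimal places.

9.6028

w1 = Pv₀ = (8, 13, 10)
w2 = Pw1 = (68, 130, 112)
w3 = Pw2 = (632, 1264, 1096)
Pw3 = (5984, 12136, 10576)
w3·Pw3 = 632·5984 + 1264·12136 + 1096·10576 = 30713088; w3·w3 = 632·632 + 1264·1264 + 1096·1096 = 3198336
λ ≈ 30713088/3198336 = 9.6028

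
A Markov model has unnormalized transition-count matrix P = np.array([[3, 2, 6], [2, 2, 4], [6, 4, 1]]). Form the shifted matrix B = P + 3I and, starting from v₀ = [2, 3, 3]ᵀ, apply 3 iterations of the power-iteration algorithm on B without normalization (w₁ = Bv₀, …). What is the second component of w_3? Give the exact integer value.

B = P + 3I has rows (6, 2, 6); (2, 5, 4); (6, 4, 4)
w1 = Bv₀ = (6·2 + 2·3 + 6·3; 2·2 + 5·3 + 4·3; 6·2 + 4·3 + 4·3) = (36, 31, 36)
w2 = Bw1 = (6·36 + 2·31 + 6·36; 2·36 + 5·31 + 4·36; 6·36 + 4·31 + 4·36) = (494, 371, 484)
w3 = Bw2 = (6610, 4779, 6384)
Requested component of w3: 4779

4779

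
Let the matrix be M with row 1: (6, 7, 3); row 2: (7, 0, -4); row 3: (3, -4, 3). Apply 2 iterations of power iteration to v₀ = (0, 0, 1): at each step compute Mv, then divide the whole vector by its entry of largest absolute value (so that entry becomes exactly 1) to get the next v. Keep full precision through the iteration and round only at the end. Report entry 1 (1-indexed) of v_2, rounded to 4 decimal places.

-0.0294

Mv0 = (3.00000, -4.00000, 3.00000); divide by -4.00000 → v1 = (-0.75000, 1.00000, -0.75000)
Mv1 = (0.25000, -2.25000, -8.50000); divide by -8.50000 → v2 = (-0.02941, 0.26471, 1.00000)
Requested entry of v2: -1/34 = -0.0294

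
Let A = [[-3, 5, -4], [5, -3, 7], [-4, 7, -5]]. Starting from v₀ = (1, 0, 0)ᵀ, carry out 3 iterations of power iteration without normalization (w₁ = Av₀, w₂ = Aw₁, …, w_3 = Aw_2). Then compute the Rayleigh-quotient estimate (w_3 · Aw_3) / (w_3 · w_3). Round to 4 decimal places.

w1 = Av₀ = ((-3)·1 + 5·0 + (-4)·0; 5·1 + (-3)·0 + 7·0; (-4)·1 + 7·0 + (-5)·0) = (-3, 5, -4)
w2 = Aw1 = ((-3)·(-3) + 5·5 + (-4)·(-4); 5·(-3) + (-3)·5 + 7·(-4); (-4)·(-3) + 7·5 + (-5)·(-4)) = (50, -58, 67)
w3 = Aw2 = (-708, 893, -941)
Aw3 = (10353, -12806, 13788)
w3·Aw3 = (-708)·10353 + 893·(-12806) + (-941)·13788 = -31740190; w3·w3 = (-708)·(-708) + 893·893 + (-941)·(-941) = 2184194
λ ≈ -31740190/2184194 = -14.5318

-14.5318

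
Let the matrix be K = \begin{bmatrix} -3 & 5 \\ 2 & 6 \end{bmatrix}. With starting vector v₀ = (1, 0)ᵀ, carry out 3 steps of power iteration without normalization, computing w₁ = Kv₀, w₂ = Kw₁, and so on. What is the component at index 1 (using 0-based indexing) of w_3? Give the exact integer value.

74

w1 = Kv₀ = (-3, 2)
w2 = Kw1 = (19, 6)
w3 = Kw2 = (-27, 74)
The requested component of w3 is 74.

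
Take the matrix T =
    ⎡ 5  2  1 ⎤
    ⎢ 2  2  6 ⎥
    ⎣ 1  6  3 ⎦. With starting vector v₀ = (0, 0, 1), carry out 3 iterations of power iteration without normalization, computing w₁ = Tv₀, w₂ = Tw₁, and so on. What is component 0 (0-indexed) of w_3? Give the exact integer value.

210

w1 = Tv₀ = (5·0 + 2·0 + 1·1; 2·0 + 2·0 + 6·1; 1·0 + 6·0 + 3·1) = (1, 6, 3)
w2 = Tw1 = (5·1 + 2·6 + 1·3; 2·1 + 2·6 + 6·3; 1·1 + 6·6 + 3·3) = (20, 32, 46)
w3 = Tw2 = (210, 380, 350)
The requested component of w3 is 210.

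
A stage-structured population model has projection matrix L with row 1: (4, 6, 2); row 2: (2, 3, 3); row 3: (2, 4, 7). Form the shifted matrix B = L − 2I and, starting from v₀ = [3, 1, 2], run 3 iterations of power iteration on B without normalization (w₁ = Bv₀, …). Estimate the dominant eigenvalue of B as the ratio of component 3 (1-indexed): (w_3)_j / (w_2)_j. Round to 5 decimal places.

B = L − 2I has rows (2, 6, 2); (2, 1, 3); (2, 4, 5)
w1 = Bv₀ = (16, 13, 20)
w2 = Bw1 = (150, 105, 184)
w3 = Bw2 = (1298, 957, 1640)
Ratio: 1640/184 = 8.91304

μ ≈ 8.91304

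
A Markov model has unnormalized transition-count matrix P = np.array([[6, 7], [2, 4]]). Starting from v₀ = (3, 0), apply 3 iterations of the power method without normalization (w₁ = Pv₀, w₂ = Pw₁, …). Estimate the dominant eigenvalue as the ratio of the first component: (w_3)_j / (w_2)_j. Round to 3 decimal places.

λ ≈ 8.800

w1 = Pv₀ = (6·3 + 7·0; 2·3 + 4·0) = (18, 6)
w2 = Pw1 = (6·18 + 7·6; 2·18 + 4·6) = (150, 60)
w3 = Pw2 = (1320, 540)
Ratio at component: 1320 / 150 = 8.800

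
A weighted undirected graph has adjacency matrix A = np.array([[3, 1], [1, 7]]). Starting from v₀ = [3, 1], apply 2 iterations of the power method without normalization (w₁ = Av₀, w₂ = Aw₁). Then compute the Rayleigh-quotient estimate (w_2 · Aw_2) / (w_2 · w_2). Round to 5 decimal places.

w1 = Av₀ = (10, 10)
w2 = Aw1 = (40, 80)
Aw2 = (200, 600)
w2·Aw2 = 40·200 + 80·600 = 56000; w2·w2 = 40·40 + 80·80 = 8000
λ ≈ 56000/8000 = 7.00000

λ ≈ 7.00000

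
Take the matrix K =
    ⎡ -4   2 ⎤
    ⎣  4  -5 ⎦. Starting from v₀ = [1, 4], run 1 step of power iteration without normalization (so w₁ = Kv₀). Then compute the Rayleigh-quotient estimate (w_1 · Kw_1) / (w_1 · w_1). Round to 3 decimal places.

w1 = Kv₀ = (4, -16)
Kw1 = (-48, 96)
w1·Kw1 = 4·(-48) + (-16)·96 = -1728; w1·w1 = 4·4 + (-16)·(-16) = 272
λ ≈ -1728/272 = -6.353

-6.353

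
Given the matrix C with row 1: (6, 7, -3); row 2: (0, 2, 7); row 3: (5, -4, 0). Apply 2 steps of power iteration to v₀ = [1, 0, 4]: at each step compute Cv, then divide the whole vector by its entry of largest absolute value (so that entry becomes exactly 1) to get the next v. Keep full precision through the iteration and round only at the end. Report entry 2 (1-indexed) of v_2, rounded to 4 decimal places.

Cv0 = (-6.00000, 28.00000, 5.00000); divide by 28.00000 → v1 = (-0.21429, 1.00000, 0.17857)
Cv1 = (5.17857, 3.25000, -5.07143); divide by 5.17857 → v2 = (1.00000, 0.62759, -0.97931)
Requested entry of v2: 91/145 = 0.6276

0.6276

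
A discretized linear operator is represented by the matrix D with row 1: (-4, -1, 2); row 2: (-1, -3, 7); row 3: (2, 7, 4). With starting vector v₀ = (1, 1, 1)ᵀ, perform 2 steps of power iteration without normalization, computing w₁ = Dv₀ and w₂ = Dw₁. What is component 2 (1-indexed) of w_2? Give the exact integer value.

w1 = Dv₀ = ((-4)·1 + (-1)·1 + 2·1; (-1)·1 + (-3)·1 + 7·1; 2·1 + 7·1 + 4·1) = (-3, 3, 13)
w2 = Dw1 = ((-4)·(-3) + (-1)·3 + 2·13; (-1)·(-3) + (-3)·3 + 7·13; 2·(-3) + 7·3 + 4·13) = (35, 85, 67)
The requested component of w2 is 85.

85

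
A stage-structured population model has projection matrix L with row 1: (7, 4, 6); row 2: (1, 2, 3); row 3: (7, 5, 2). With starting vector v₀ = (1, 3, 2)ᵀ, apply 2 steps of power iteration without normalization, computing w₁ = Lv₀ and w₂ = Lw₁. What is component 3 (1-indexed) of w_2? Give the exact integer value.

334

w1 = Lv₀ = (7·1 + 4·3 + 6·2; 1·1 + 2·3 + 3·2; 7·1 + 5·3 + 2·2) = (31, 13, 26)
w2 = Lw1 = (7·31 + 4·13 + 6·26; 1·31 + 2·13 + 3·26; 7·31 + 5·13 + 2·26) = (425, 135, 334)
The requested component of w2 is 334.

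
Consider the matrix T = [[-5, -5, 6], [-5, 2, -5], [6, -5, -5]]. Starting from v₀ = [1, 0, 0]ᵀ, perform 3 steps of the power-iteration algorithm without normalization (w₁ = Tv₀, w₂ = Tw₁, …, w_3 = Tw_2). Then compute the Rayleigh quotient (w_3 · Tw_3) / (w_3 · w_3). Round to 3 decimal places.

w1 = Tv₀ = ((-5)·1 + (-5)·0 + 6·0; (-5)·1 + 2·0 + (-5)·0; 6·1 + (-5)·0 + (-5)·0) = (-5, -5, 6)
w2 = Tw1 = ((-5)·(-5) + (-5)·(-5) + 6·6; (-5)·(-5) + 2·(-5) + (-5)·6; 6·(-5) + (-5)·(-5) + (-5)·6) = (86, -15, -35)
w3 = Tw2 = (-565, -285, 766)
Tw3 = (8846, -1575, -5795)
w3·Tw3 = (-565)·8846 + (-285)·(-1575) + 766·(-5795) = -8988085; w3·w3 = (-565)·(-565) + (-285)·(-285) + 766·766 = 987206
λ ≈ -8988085/987206 = -9.105

λ ≈ -9.105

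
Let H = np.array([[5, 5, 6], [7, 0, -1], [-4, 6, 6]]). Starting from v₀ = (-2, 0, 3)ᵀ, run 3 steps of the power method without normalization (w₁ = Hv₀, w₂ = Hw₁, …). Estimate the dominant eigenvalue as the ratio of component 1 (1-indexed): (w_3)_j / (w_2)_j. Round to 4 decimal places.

w1 = Hv₀ = (8, -17, 26)
w2 = Hw1 = (111, 30, 22)
w3 = Hw2 = (837, 755, -132)
Ratio at component: 837 / 111 = 7.5405

7.5405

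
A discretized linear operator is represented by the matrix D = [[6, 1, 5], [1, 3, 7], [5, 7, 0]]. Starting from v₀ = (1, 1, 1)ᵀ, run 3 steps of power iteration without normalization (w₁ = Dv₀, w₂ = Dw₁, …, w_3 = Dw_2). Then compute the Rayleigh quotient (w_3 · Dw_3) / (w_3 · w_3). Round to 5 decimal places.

w1 = Dv₀ = (6·1 + 1·1 + 5·1; 1·1 + 3·1 + 7·1; 5·1 + 7·1 + 0·1) = (12, 11, 12)
w2 = Dw1 = (6·12 + 1·11 + 5·12; 1·12 + 3·11 + 7·12; 5·12 + 7·11 + 0·12) = (143, 129, 137)
w3 = Dw2 = (1672, 1489, 1618)
Dw3 = (19611, 17465, 18783)
w3·Dw3 = 1672·19611 + 1489·17465 + 1618·18783 = 89185871; w3·w3 = 1672·1672 + 1489·1489 + 1618·1618 = 7630629
λ ≈ 89185871/7630629 = 11.68788

11.68788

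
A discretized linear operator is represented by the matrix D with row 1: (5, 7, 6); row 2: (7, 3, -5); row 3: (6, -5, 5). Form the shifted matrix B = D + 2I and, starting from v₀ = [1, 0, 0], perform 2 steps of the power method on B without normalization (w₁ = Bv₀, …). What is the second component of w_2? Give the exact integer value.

B = D + 2I has rows (7, 7, 6); (7, 5, -5); (6, -5, 7)
w1 = Bv₀ = (7·1 + 7·0 + 6·0; 7·1 + 5·0 + (-5)·0; 6·1 + (-5)·0 + 7·0) = (7, 7, 6)
w2 = Bw1 = (7·7 + 7·7 + 6·6; 7·7 + 5·7 + (-5)·6; 6·7 + (-5)·7 + 7·6) = (134, 54, 49)
Requested component of w2: 54

54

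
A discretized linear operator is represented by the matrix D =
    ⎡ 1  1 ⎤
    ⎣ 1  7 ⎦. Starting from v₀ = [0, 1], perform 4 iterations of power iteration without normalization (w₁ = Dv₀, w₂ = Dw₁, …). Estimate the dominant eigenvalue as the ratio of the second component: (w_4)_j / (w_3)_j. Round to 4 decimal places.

w1 = Dv₀ = (1·0 + 1·1; 1·0 + 7·1) = (1, 7)
w2 = Dw1 = (1·1 + 1·7; 1·1 + 7·7) = (8, 50)
w3 = Dw2 = (58, 358)
w4 = Dw3 = (416, 2564)
Ratio at component: 2564 / 358 = 7.1620

λ ≈ 7.1620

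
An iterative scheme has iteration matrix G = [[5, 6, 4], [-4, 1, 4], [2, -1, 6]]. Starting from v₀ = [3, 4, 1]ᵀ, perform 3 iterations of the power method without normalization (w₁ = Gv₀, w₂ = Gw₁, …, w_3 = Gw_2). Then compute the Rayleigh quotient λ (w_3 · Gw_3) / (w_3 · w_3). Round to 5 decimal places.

w1 = Gv₀ = (5·3 + 6·4 + 4·1; (-4)·3 + 1·4 + 4·1; 2·3 + (-1)·4 + 6·1) = (43, -4, 8)
w2 = Gw1 = (5·43 + 6·(-4) + 4·8; (-4)·43 + 1·(-4) + 4·8; 2·43 + (-1)·(-4) + 6·8) = (223, -144, 138)
w3 = Gw2 = (803, -484, 1418)
Gw3 = (6783, 1976, 10598)
w3·Gw3 = 803·6783 + (-484)·1976 + 1418·10598 = 19518329; w3·w3 = 803·803 + (-484)·(-484) + 1418·1418 = 2889789
λ ≈ 19518329/2889789 = 6.75424

λ ≈ 6.75424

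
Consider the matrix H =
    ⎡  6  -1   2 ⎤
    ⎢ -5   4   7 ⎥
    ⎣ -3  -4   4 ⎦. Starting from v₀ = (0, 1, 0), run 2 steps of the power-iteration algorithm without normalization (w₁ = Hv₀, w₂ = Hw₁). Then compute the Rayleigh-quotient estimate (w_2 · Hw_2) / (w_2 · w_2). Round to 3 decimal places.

w1 = Hv₀ = (-1, 4, -4)
w2 = Hw1 = (-18, -7, -29)
Hw2 = (-159, -141, -34)
w2·Hw2 = (-18)·(-159) + (-7)·(-141) + (-29)·(-34) = 4835; w2·w2 = (-18)·(-18) + (-7)·(-7) + (-29)·(-29) = 1214
λ ≈ 4835/1214 = 3.983

3.983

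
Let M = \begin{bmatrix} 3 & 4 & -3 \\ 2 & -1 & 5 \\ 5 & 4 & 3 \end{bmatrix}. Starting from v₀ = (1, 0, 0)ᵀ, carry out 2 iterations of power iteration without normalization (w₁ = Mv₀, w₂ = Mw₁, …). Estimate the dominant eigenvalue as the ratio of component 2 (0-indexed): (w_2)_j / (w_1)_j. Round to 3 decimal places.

7.600

w1 = Mv₀ = (3, 2, 5)
w2 = Mw1 = (2, 29, 38)
Ratio at component: 38 / 5 = 7.600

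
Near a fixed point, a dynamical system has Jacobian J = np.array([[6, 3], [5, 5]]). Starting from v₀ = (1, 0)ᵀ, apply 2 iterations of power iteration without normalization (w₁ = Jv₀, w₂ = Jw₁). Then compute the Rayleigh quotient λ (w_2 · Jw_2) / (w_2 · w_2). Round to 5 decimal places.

9.45094

w1 = Jv₀ = (6·1 + 3·0; 5·1 + 5·0) = (6, 5)
w2 = Jw1 = (6·6 + 3·5; 5·6 + 5·5) = (51, 55)
Jw2 = (471, 530)
w2·Jw2 = 51·471 + 55·530 = 53171; w2·w2 = 51·51 + 55·55 = 5626
λ ≈ 53171/5626 = 9.45094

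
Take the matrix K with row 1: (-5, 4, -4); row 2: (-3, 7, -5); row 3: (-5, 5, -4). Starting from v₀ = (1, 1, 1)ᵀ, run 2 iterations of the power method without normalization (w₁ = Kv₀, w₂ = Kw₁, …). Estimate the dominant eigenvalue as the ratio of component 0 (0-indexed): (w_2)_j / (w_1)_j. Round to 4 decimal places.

λ ≈ -7.4000

w1 = Kv₀ = ((-5)·1 + 4·1 + (-4)·1; (-3)·1 + 7·1 + (-5)·1; (-5)·1 + 5·1 + (-4)·1) = (-5, -1, -4)
w2 = Kw1 = ((-5)·(-5) + 4·(-1) + (-4)·(-4); (-3)·(-5) + 7·(-1) + (-5)·(-4); (-5)·(-5) + 5·(-1) + (-4)·(-4)) = (37, 28, 36)
Ratio at component: 37 / -5 = -7.4000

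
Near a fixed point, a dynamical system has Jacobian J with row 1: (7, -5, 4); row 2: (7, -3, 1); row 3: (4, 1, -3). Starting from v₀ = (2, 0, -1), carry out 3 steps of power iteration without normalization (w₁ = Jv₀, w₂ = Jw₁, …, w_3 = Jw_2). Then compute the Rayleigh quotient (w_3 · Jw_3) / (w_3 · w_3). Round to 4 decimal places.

4.0734

w1 = Jv₀ = (10, 13, 11)
w2 = Jw1 = (49, 42, 20)
w3 = Jw2 = (213, 237, 178)
Jw3 = (1018, 958, 555)
w3·Jw3 = 213·1018 + 237·958 + 178·555 = 542670; w3·w3 = 213·213 + 237·237 + 178·178 = 133222
λ ≈ 542670/133222 = 4.0734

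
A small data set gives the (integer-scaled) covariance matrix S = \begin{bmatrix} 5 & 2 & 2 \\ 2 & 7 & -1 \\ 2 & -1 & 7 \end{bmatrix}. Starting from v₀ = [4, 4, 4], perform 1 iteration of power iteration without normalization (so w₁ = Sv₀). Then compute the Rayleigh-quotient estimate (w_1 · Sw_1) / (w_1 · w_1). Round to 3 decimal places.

w1 = Sv₀ = (5·4 + 2·4 + 2·4; 2·4 + 7·4 + (-1)·4; 2·4 + (-1)·4 + 7·4) = (36, 32, 32)
Sw1 = (308, 264, 264)
w1·Sw1 = 36·308 + 32·264 + 32·264 = 27984; w1·w1 = 36·36 + 32·32 + 32·32 = 3344
λ ≈ 27984/3344 = 8.368

λ ≈ 8.368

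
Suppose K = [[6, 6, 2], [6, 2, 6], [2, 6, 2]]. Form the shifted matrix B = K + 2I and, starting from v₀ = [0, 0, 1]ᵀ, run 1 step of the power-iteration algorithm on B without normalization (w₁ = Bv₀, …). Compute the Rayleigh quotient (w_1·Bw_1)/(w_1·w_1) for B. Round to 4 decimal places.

μ ≈ 12.5714

B = K + 2I has rows (8, 6, 2); (6, 4, 6); (2, 6, 4)
w1 = Bv₀ = (8·0 + 6·0 + 2·1; 6·0 + 4·0 + 6·1; 2·0 + 6·0 + 4·1) = (2, 6, 4)
Bw1 = (60, 60, 56)
w1·Bw1 = 704; w1·w1 = 56; μ ≈ 704/56 = 12.5714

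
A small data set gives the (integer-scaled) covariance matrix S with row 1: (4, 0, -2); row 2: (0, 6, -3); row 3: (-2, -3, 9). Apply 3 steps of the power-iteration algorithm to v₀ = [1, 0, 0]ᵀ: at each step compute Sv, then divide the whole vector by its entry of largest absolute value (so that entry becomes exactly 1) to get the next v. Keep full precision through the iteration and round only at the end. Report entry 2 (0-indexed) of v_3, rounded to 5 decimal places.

1.00000

Sv0 = (4.000000, 0.000000, -2.000000); divide by 4.000000 → v1 = (1.000000, 0.000000, -0.500000)
Sv1 = (5.000000, 1.500000, -6.500000); divide by -6.500000 → v2 = (-0.769231, -0.230769, 1.000000)
Sv2 = (-5.076923, -4.384615, 11.230769); divide by 11.230769 → v3 = (-0.452055, -0.390411, 1.000000)
Requested entry of v3: -292/-292 = 1.00000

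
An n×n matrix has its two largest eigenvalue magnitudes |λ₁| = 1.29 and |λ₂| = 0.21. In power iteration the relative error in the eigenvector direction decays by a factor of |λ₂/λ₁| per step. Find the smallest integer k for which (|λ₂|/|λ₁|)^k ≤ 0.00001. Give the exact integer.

|λ₂/λ₁| = 0.21/1.29 = 0.16279
Need k ≥ ln(0.00001) / ln(0.16279) = -11.5129 / -1.8153 ≈ 6.342
Smallest integer k satisfying the bound: 7

7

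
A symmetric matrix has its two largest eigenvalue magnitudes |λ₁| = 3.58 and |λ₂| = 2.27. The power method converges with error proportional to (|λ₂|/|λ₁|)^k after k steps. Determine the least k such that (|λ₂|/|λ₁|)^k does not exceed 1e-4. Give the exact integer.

|λ₂/λ₁| = 2.27/3.58 = 0.63408
Need k ≥ ln(1e-4) / ln(0.63408) = -9.2103 / -0.4556 ≈ 20.217
Smallest integer k satisfying the bound: 21

21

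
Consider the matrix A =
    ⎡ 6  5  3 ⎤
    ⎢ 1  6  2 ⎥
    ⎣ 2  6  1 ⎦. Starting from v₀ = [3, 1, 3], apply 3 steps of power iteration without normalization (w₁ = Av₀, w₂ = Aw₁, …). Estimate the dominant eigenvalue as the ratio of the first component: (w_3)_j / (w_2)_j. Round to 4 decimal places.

w1 = Av₀ = (6·3 + 5·1 + 3·3; 1·3 + 6·1 + 2·3; 2·3 + 6·1 + 1·3) = (32, 15, 15)
w2 = Aw1 = (6·32 + 5·15 + 3·15; 1·32 + 6·15 + 2·15; 2·32 + 6·15 + 1·15) = (312, 152, 169)
w3 = Aw2 = (3139, 1562, 1705)
Ratio at component: 3139 / 312 = 10.0609

10.0609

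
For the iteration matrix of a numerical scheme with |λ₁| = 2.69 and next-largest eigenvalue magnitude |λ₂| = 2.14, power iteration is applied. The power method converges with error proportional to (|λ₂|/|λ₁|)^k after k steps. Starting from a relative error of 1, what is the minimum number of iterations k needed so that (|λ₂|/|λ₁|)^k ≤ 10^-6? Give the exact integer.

61

|λ₂/λ₁| = 2.14/2.69 = 0.79554
Need k ≥ ln(10^-6) / ln(0.79554) = -13.8155 / -0.2287 ≈ 60.400
Smallest integer k satisfying the bound: 61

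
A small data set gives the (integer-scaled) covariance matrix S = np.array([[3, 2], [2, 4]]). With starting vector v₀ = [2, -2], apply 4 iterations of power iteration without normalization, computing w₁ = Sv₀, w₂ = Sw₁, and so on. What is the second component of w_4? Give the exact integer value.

w1 = Sv₀ = (3·2 + 2·(-2); 2·2 + 4·(-2)) = (2, -4)
w2 = Sw1 = (3·2 + 2·(-4); 2·2 + 4·(-4)) = (-2, -12)
w3 = Sw2 = (-30, -52)
w4 = Sw3 = (-194, -268)
The requested component of w4 is -268.

-268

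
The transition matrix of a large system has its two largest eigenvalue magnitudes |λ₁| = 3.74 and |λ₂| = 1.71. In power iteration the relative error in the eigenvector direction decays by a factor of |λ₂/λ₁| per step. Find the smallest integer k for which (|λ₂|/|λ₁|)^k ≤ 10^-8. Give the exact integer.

|λ₂/λ₁| = 1.71/3.74 = 0.45722
Need k ≥ ln(10^-8) / ln(0.45722) = -18.4207 / -0.7826 ≈ 23.538
Smallest integer k satisfying the bound: 24

24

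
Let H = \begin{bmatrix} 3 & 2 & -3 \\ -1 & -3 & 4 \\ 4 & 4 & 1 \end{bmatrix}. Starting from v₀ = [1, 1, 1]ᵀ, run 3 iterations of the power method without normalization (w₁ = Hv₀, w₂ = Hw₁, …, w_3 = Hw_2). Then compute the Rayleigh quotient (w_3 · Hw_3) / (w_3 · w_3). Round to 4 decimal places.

w1 = Hv₀ = (2, 0, 9)
w2 = Hw1 = (-21, 34, 17)
w3 = Hw2 = (-46, -13, 69)
Hw3 = (-371, 361, -167)
w3·Hw3 = (-46)·(-371) + (-13)·361 + 69·(-167) = 850; w3·w3 = (-46)·(-46) + (-13)·(-13) + 69·69 = 7046
λ ≈ 850/7046 = 0.1206

0.1206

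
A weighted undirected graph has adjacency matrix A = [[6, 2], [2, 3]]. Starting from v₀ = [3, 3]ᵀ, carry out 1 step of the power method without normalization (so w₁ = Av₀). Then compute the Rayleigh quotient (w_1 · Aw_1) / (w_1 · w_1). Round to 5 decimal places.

w1 = Av₀ = (24, 15)
Aw1 = (174, 93)
w1·Aw1 = 24·174 + 15·93 = 5571; w1·w1 = 24·24 + 15·15 = 801
λ ≈ 5571/801 = 6.95506

6.95506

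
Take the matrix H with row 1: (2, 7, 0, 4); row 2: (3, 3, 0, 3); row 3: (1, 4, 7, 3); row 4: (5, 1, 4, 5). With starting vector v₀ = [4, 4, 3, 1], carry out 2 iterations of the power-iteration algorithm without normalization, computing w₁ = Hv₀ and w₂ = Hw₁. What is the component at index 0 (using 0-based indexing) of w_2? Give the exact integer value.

433

w1 = Hv₀ = (40, 27, 44, 41)
w2 = Hw1 = (433, 324, 579, 608)
The requested component of w2 is 433.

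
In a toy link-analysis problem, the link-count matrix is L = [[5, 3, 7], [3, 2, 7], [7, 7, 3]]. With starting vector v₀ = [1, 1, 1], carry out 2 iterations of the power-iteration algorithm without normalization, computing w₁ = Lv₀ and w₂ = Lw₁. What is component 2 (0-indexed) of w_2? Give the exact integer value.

240

w1 = Lv₀ = (15, 12, 17)
w2 = Lw1 = (230, 188, 240)
The requested component of w2 is 240.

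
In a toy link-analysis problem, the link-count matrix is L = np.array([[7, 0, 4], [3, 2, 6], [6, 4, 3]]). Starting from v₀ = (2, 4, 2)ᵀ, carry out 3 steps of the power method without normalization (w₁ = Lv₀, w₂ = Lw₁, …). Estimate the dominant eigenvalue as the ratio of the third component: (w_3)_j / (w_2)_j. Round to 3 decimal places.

11.959

w1 = Lv₀ = (22, 26, 34)
w2 = Lw1 = (290, 322, 338)
w3 = Lw2 = (3382, 3542, 4042)
Ratio at component: 4042 / 338 = 11.959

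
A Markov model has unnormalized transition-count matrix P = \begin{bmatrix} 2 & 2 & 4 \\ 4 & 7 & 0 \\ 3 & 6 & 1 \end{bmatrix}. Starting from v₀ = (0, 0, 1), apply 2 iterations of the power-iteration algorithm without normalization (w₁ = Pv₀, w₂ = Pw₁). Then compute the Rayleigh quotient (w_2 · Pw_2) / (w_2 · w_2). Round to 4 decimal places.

λ ≈ 10.0896

w1 = Pv₀ = (2·0 + 2·0 + 4·1; 4·0 + 7·0 + 0·1; 3·0 + 6·0 + 1·1) = (4, 0, 1)
w2 = Pw1 = (2·4 + 2·0 + 4·1; 4·4 + 7·0 + 0·1; 3·4 + 6·0 + 1·1) = (12, 16, 13)
Pw2 = (108, 160, 145)
w2·Pw2 = 12·108 + 16·160 + 13·145 = 5741; w2·w2 = 12·12 + 16·16 + 13·13 = 569
λ ≈ 5741/569 = 10.0896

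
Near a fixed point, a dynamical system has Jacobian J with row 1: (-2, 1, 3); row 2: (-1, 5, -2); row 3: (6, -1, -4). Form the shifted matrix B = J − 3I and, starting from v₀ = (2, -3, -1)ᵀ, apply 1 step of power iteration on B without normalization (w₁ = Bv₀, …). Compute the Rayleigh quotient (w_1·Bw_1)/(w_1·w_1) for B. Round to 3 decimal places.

-9.495

B = J − 3I has rows (-5, 1, 3); (-1, 2, -2); (6, -1, -7)
w1 = Bv₀ = ((-5)·2 + 1·(-3) + 3·(-1); (-1)·2 + 2·(-3) + (-2)·(-1); 6·2 + (-1)·(-3) + (-7)·(-1)) = (-16, -6, 22)
Bw1 = (140, -40, -244)
w1·Bw1 = -7368; w1·w1 = 776; μ ≈ -7368/776 = -9.495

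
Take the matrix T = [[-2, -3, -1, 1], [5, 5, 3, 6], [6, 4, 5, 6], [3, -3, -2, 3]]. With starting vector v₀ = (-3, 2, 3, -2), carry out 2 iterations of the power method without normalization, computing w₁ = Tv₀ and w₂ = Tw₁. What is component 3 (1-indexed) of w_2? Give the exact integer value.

w1 = Tv₀ = ((-2)·(-3) + (-3)·2 + (-1)·3 + 1·(-2); 5·(-3) + 5·2 + 3·3 + 6·(-2); 6·(-3) + 4·2 + 5·3 + 6·(-2); 3·(-3) + (-3)·2 + (-2)·3 + 3·(-2)) = (-5, -8, -7, -27)
w2 = Tw1 = ((-2)·(-5) + (-3)·(-8) + (-1)·(-7) + 1·(-27); 5·(-5) + 5·(-8) + 3·(-7) + 6·(-27); 6·(-5) + 4·(-8) + 5·(-7) + 6·(-27); 3·(-5) + (-3)·(-8) + (-2)·(-7) + 3·(-27)) = (14, -248, -259, -58)
The requested component of w2 is -259.

-259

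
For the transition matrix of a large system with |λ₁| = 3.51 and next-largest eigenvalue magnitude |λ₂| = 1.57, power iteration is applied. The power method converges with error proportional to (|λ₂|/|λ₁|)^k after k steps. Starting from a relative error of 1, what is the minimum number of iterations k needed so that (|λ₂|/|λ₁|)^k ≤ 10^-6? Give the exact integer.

18

|λ₂/λ₁| = 1.57/3.51 = 0.44729
Need k ≥ ln(10^-6) / ln(0.44729) = -13.8155 / -0.8045 ≈ 17.172
Smallest integer k satisfying the bound: 18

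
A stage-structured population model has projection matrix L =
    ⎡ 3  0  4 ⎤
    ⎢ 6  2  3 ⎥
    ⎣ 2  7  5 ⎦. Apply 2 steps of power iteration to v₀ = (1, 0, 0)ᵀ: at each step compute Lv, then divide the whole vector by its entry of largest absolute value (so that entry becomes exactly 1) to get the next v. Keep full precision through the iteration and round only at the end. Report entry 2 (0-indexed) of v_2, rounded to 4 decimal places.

1.0000

Lv0 = (3.00000, 6.00000, 2.00000); divide by 6.00000 → v1 = (0.50000, 1.00000, 0.33333)
Lv1 = (2.83333, 6.00000, 9.66667); divide by 9.66667 → v2 = (0.29310, 0.62069, 1.00000)
Requested entry of v2: 58/58 = 1.0000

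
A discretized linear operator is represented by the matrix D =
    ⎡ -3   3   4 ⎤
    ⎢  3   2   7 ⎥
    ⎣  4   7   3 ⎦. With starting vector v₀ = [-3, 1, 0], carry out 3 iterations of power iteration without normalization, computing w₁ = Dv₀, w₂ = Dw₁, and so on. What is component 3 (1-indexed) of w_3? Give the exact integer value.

w1 = Dv₀ = ((-3)·(-3) + 3·1 + 4·0; 3·(-3) + 2·1 + 7·0; 4·(-3) + 7·1 + 3·0) = (12, -7, -5)
w2 = Dw1 = ((-3)·12 + 3·(-7) + 4·(-5); 3·12 + 2·(-7) + 7·(-5); 4·12 + 7·(-7) + 3·(-5)) = (-77, -13, -16)
w3 = Dw2 = (128, -369, -447)
The requested component of w3 is -447.

-447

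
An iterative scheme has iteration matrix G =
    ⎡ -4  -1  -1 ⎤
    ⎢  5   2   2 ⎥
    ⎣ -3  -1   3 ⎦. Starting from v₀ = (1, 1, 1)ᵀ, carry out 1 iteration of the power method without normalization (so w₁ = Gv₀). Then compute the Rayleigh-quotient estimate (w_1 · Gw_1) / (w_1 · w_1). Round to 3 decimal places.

w1 = Gv₀ = (-6, 9, -1)
Gw1 = (16, -14, 6)
w1·Gw1 = (-6)·16 + 9·(-14) + (-1)·6 = -228; w1·w1 = (-6)·(-6) + 9·9 + (-1)·(-1) = 118
λ ≈ -228/118 = -1.932

λ ≈ -1.932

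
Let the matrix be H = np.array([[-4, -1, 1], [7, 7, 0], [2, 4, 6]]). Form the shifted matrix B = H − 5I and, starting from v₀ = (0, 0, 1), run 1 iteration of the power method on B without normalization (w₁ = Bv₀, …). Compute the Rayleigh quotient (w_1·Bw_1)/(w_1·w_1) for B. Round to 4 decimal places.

B = H − 5I has rows (-9, -1, 1); (7, 2, 0); (2, 4, 1)
w1 = Bv₀ = ((-9)·0 + (-1)·0 + 1·1; 7·0 + 2·0 + 0·1; 2·0 + 4·0 + 1·1) = (1, 0, 1)
Bw1 = (-8, 7, 3)
w1·Bw1 = -5; w1·w1 = 2; μ ≈ -5/2 = -2.5000

-2.5000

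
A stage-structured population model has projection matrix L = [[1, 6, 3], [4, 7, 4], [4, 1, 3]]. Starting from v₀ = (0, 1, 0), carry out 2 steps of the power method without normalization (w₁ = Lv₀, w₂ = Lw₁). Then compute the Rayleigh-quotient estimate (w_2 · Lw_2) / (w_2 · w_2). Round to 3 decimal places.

w1 = Lv₀ = (1·0 + 6·1 + 3·0; 4·0 + 7·1 + 4·0; 4·0 + 1·1 + 3·0) = (6, 7, 1)
w2 = Lw1 = (1·6 + 6·7 + 3·1; 4·6 + 7·7 + 4·1; 4·6 + 1·7 + 3·1) = (51, 77, 34)
Lw2 = (615, 879, 383)
w2·Lw2 = 51·615 + 77·879 + 34·383 = 112070; w2·w2 = 51·51 + 77·77 + 34·34 = 9686
λ ≈ 112070/9686 = 11.570

11.570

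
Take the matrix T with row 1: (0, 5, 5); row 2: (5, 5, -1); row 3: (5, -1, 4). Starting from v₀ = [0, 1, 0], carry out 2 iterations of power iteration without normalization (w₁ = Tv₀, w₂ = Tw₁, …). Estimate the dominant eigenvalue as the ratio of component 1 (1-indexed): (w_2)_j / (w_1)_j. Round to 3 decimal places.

w1 = Tv₀ = (5, 5, -1)
w2 = Tw1 = (20, 51, 16)
Ratio at component: 20 / 5 = 4.000

4.000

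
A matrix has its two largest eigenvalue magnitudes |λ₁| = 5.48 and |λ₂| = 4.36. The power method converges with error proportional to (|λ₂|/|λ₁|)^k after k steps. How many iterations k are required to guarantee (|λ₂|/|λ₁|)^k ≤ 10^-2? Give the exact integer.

21

|λ₂/λ₁| = 4.36/5.48 = 0.79562
Need k ≥ ln(10^-2) / ln(0.79562) = -4.6052 / -0.2286 ≈ 20.142
Smallest integer k satisfying the bound: 21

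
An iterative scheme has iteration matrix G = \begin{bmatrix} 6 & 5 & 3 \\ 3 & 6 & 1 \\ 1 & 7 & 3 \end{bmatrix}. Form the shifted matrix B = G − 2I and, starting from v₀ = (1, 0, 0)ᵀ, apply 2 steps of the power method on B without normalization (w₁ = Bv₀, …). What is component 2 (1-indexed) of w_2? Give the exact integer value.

25

B = G − 2I has rows (4, 5, 3); (3, 4, 1); (1, 7, 1)
w1 = Bv₀ = (4·1 + 5·0 + 3·0; 3·1 + 4·0 + 1·0; 1·1 + 7·0 + 1·0) = (4, 3, 1)
w2 = Bw1 = (4·4 + 5·3 + 3·1; 3·4 + 4·3 + 1·1; 1·4 + 7·3 + 1·1) = (34, 25, 26)
Requested component of w2: 25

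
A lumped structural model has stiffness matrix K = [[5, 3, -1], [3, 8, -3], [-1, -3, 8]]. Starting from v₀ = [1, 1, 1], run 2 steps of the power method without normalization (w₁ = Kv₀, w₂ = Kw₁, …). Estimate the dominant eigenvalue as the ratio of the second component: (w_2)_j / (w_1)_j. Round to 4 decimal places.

9.1250

w1 = Kv₀ = (7, 8, 4)
w2 = Kw1 = (55, 73, 1)
Ratio at component: 73 / 8 = 9.1250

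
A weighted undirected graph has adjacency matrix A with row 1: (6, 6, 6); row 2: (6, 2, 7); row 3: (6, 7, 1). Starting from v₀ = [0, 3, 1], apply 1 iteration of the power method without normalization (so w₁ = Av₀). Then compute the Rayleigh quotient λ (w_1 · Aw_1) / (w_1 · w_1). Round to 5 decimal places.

w1 = Av₀ = (6·0 + 6·3 + 6·1; 6·0 + 2·3 + 7·1; 6·0 + 7·3 + 1·1) = (24, 13, 22)
Aw1 = (354, 324, 257)
w1·Aw1 = 24·354 + 13·324 + 22·257 = 18362; w1·w1 = 24·24 + 13·13 + 22·22 = 1229
λ ≈ 18362/1229 = 14.94060

λ ≈ 14.94060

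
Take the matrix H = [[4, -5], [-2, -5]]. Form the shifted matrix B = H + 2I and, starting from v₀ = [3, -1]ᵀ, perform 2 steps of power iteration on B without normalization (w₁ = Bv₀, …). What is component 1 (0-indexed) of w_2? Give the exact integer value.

-37

B = H + 2I has rows (6, -5); (-2, -3)
w1 = Bv₀ = (23, -3)
w2 = Bw1 = (153, -37)
Requested component of w2: -37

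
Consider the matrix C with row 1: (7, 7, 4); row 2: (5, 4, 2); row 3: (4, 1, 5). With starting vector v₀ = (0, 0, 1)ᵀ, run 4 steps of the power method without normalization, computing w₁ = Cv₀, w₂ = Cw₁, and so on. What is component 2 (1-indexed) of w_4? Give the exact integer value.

w1 = Cv₀ = (4, 2, 5)
w2 = Cw1 = (62, 38, 43)
w3 = Cw2 = (872, 548, 501)
w4 = Cw3 = (11944, 7554, 6541)
The requested component of w4 is 7554.

7554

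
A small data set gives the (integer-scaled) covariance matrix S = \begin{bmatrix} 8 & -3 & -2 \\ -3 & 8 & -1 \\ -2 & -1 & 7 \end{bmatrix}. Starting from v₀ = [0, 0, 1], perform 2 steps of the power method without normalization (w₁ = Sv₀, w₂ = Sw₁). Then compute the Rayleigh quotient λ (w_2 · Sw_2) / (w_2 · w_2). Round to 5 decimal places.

λ ≈ 8.65217

w1 = Sv₀ = (8·0 + (-3)·0 + (-2)·1; (-3)·0 + 8·0 + (-1)·1; (-2)·0 + (-1)·0 + 7·1) = (-2, -1, 7)
w2 = Sw1 = (8·(-2) + (-3)·(-1) + (-2)·7; (-3)·(-2) + 8·(-1) + (-1)·7; (-2)·(-2) + (-1)·(-1) + 7·7) = (-27, -9, 54)
Sw2 = (-297, -45, 441)
w2·Sw2 = (-27)·(-297) + (-9)·(-45) + 54·441 = 32238; w2·w2 = (-27)·(-27) + (-9)·(-9) + 54·54 = 3726
λ ≈ 32238/3726 = 8.65217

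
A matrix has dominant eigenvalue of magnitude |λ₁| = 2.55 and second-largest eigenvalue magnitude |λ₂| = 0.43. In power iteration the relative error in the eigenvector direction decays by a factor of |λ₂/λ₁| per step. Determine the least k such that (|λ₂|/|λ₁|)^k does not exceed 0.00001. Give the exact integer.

|λ₂/λ₁| = 0.43/2.55 = 0.16863
Need k ≥ ln(0.00001) / ln(0.16863) = -11.5129 / -1.7801 ≈ 6.468
Smallest integer k satisfying the bound: 7

7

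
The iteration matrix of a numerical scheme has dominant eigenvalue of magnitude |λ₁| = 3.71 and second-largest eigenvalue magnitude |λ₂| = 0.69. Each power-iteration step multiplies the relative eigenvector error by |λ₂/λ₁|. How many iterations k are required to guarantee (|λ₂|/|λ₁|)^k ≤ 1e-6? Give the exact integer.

9

|λ₂/λ₁| = 0.69/3.71 = 0.18598
Need k ≥ ln(1e-6) / ln(0.18598) = -13.8155 / -1.6821 ≈ 8.213
Smallest integer k satisfying the bound: 9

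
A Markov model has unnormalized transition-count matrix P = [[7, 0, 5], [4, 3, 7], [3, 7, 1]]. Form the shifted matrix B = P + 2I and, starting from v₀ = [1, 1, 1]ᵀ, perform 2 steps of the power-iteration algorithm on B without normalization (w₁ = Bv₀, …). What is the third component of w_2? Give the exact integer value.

193

B = P + 2I has rows (9, 0, 5); (4, 5, 7); (3, 7, 3)
w1 = Bv₀ = (9·1 + 0·1 + 5·1; 4·1 + 5·1 + 7·1; 3·1 + 7·1 + 3·1) = (14, 16, 13)
w2 = Bw1 = (9·14 + 0·16 + 5·13; 4·14 + 5·16 + 7·13; 3·14 + 7·16 + 3·13) = (191, 227, 193)
Requested component of w2: 193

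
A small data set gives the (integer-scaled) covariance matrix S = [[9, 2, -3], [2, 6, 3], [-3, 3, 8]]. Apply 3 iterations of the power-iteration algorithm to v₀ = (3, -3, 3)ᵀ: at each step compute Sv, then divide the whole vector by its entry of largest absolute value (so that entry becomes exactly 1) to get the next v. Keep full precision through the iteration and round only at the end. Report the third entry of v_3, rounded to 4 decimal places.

-0.1962

Sv0 = (12.00000, -3.00000, 6.00000); divide by 12.00000 → v1 = (1.00000, -0.25000, 0.50000)
Sv1 = (7.00000, 2.00000, 0.25000); divide by 7.00000 → v2 = (1.00000, 0.28571, 0.03571)
Sv2 = (9.46429, 3.82143, -1.85714); divide by 9.46429 → v3 = (1.00000, 0.40377, -0.19623)
Requested entry of v3: -156/795 = -0.1962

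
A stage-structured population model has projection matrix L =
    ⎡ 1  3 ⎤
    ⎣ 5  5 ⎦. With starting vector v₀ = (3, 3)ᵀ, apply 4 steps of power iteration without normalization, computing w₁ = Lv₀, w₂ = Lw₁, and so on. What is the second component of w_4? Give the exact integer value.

11460

w1 = Lv₀ = (1·3 + 3·3; 5·3 + 5·3) = (12, 30)
w2 = Lw1 = (1·12 + 3·30; 5·12 + 5·30) = (102, 210)
w3 = Lw2 = (732, 1560)
w4 = Lw3 = (5412, 11460)
The requested component of w4 is 11460.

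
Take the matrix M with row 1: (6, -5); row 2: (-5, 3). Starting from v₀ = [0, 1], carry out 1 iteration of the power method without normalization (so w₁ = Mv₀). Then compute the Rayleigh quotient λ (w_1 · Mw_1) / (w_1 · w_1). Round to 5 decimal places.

λ ≈ 9.61765

w1 = Mv₀ = (6·0 + (-5)·1; (-5)·0 + 3·1) = (-5, 3)
Mw1 = (-45, 34)
w1·Mw1 = (-5)·(-45) + 3·34 = 327; w1·w1 = (-5)·(-5) + 3·3 = 34
λ ≈ 327/34 = 9.61765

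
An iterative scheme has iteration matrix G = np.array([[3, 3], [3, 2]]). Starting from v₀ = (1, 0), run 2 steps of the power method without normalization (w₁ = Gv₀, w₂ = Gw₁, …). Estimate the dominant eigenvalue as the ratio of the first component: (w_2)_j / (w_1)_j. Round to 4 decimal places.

w1 = Gv₀ = (3·1 + 3·0; 3·1 + 2·0) = (3, 3)
w2 = Gw1 = (3·3 + 3·3; 3·3 + 2·3) = (18, 15)
Ratio at component: 18 / 3 = 6.0000

λ ≈ 6.0000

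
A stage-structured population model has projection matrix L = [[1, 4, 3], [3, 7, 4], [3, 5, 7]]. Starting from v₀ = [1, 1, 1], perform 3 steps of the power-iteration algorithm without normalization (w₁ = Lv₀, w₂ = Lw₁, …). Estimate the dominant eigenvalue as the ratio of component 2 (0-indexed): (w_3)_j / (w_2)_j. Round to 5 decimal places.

w1 = Lv₀ = (8, 14, 15)
w2 = Lw1 = (109, 182, 199)
w3 = Lw2 = (1434, 2397, 2630)
Ratio at component: 2630 / 199 = 13.21608

λ ≈ 13.21608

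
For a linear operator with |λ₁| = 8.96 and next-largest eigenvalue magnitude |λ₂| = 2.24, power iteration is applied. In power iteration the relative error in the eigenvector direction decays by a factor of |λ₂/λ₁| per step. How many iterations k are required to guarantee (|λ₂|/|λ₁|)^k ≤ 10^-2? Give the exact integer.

4

|λ₂/λ₁| = 2.24/8.96 = 0.25000
Need k ≥ ln(10^-2) / ln(0.25000) = -4.6052 / -1.3863 ≈ 3.322
Smallest integer k satisfying the bound: 4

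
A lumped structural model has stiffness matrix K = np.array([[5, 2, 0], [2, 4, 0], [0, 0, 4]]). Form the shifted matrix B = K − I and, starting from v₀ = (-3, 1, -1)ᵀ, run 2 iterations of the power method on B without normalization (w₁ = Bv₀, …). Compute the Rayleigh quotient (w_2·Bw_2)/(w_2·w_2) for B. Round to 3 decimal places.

5.453

B = K − I has rows (4, 2, 0); (2, 3, 0); (0, 0, 3)
w1 = Bv₀ = (4·(-3) + 2·1 + 0·(-1); 2·(-3) + 3·1 + 0·(-1); 0·(-3) + 0·1 + 3·(-1)) = (-10, -3, -3)
w2 = Bw1 = (4·(-10) + 2·(-3) + 0·(-3); 2·(-10) + 3·(-3) + 0·(-3); 0·(-10) + 0·(-3) + 3·(-3)) = (-46, -29, -9)
Bw2 = (-242, -179, -27)
w2·Bw2 = 16566; w2·w2 = 3038; μ ≈ 16566/3038 = 5.453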